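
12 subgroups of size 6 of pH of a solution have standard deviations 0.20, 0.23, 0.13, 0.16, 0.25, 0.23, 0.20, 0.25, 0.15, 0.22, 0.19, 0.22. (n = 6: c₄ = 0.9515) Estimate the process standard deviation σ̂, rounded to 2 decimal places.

s̄ = (0.20 + 0.23 + 0.13 + 0.16 + 0.25 + 0.23 + 0.20 + 0.25 + 0.15 + 0.22 + 0.19 + 0.22) / 12 = 0.2025
σ̂ = s̄ / c₄ = 0.2025 / 0.9515 = 0.2128

0.21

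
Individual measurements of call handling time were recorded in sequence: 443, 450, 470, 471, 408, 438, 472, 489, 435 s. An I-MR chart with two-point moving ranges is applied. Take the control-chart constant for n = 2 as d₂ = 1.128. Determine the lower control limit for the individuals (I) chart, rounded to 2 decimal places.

X̄ = (443 + 450 + 470 + 471 + 408 + 438 + 472 + 489 + 435) / 9 = 452.8889
Moving ranges: 7, 20, 1, 63, 30, 34, 17, 54; M̄R̄ = 226.0000 / 8 = 28.2500
LCL = X̄ − 3·M̄R̄/d₂ = 452.8889 − 3 × 28.2500 / 1.128 = 377.7559

377.76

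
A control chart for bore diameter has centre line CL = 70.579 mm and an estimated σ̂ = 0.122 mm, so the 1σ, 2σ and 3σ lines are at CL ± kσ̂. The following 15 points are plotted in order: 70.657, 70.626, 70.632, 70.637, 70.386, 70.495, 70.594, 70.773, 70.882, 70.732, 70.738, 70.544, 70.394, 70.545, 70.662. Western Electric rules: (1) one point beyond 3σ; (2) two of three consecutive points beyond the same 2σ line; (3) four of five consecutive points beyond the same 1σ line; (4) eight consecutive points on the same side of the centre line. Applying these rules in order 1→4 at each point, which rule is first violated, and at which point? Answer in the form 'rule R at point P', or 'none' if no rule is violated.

rule 3 at point 11

Zone of each point (C = within 1σ̂, B = 1σ̂–2σ̂, A = 2σ̂–3σ̂, * = beyond 3σ̂; sign = side of CL): 1:+C, 2:+C, 3:+C, 4:+C, 5:-B, 6:-C, 7:+C, 8:+B, 9:+A, 10:+B, 11:+B, 12:-C, 13:-B, 14:-C, 15:+C
Rule 3 (four of five consecutive points beyond the same 1σ limit) is satisfied at point 11.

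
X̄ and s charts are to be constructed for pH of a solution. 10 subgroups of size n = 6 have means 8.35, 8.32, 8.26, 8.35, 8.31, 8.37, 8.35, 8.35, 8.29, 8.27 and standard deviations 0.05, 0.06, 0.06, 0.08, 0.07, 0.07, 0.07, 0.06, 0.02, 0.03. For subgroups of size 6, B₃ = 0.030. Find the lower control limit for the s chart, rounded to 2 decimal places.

0.00

s̄ = (0.05 + 0.06 + 0.06 + 0.08 + 0.07 + 0.07 + 0.07 + 0.06 + 0.02 + 0.03) / 10 = 0.0570
LCL_s = B₃·s̄ = 0.030 × 0.0570 = 0.0017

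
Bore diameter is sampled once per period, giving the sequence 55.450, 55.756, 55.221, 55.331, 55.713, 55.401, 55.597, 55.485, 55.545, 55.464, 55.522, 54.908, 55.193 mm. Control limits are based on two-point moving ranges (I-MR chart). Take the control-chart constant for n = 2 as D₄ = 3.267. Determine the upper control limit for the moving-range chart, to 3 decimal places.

0.831

Moving ranges: 0.306, 0.535, 0.110, 0.382, 0.312, 0.196, 0.112, 0.060, 0.081, 0.058, 0.614, 0.285; M̄R̄ = 3.0510 / 12 = 0.2543
UCL_MR = D₄·M̄R̄ = 3.267 × 0.2543 = 0.8306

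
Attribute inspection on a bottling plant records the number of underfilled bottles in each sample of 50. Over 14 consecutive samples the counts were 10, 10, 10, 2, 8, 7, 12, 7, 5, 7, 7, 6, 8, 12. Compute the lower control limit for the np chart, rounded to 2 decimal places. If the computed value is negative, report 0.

0.18

p̄ = Σdᵢ / (k·n) = 111 / (14 × 50) = 0.15857
LCL = np̄ − 3·√(np̄(1−p̄)) = 7.9286 − 3 × 2.5829 = 0.1799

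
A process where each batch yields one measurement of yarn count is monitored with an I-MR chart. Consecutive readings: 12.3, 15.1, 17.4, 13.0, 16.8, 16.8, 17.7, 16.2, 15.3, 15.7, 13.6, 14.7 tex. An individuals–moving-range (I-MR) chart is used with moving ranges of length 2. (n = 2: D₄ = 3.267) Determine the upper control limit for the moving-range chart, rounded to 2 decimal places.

6.00

Moving ranges: 2.8, 2.3, 4.4, 3.8, 0.0, 0.9, 1.5, 0.9, 0.4, 2.1, 1.1; M̄R̄ = 20.2000 / 11 = 1.8364
UCL_MR = D₄·M̄R̄ = 3.267 × 1.8364 = 5.9994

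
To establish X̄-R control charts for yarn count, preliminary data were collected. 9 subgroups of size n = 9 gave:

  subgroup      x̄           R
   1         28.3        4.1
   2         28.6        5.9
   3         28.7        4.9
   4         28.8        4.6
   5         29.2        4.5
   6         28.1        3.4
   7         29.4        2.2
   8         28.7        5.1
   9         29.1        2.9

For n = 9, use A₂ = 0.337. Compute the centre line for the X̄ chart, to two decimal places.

X̄̄ = (28.3 + 28.6 + 28.7 + 28.8 + 29.2 + 28.1 + 29.4 + 28.7 + 29.1) / 9 = 258.9000 / 9 = 28.7667
CL = X̄̄ = 28.7667

28.77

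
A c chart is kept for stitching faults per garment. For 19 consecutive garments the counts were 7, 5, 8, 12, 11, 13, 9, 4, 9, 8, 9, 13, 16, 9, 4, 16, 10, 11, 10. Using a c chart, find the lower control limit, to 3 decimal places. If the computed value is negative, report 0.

c̄ = (7 + 5 + 8 + 12 + 11 + 13 + 9 + 4 + 9 + 8 + 9 + 13 + 16 + 9 + 4 + 16 + 10 + 11 + 10) / 19 = 184 / 19 = 9.6842
LCL = c̄ − 3√c̄ = 9.6842 − 3 × 3.1119 = 0.3484

0.348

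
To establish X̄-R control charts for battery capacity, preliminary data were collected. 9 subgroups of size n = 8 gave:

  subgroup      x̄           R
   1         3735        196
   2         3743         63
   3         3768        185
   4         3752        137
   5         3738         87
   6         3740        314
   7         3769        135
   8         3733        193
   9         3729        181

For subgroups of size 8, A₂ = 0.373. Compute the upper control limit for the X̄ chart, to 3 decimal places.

X̄̄ = (3735 + 3743 + 3768 + 3752 + 3738 + 3740 + 3769 + 3733 + 3729) / 9 = 33707.0000 / 9 = 3745.2222
R̄ = (196 + 63 + 185 + 137 + 87 + 314 + 135 + 193 + 181) / 9 = 1491.0000 / 9 = 165.6667
UCL = X̄̄ + A₂·R̄ = 3745.2222 + 0.373 × 165.6667 = 3807.0159

3807.016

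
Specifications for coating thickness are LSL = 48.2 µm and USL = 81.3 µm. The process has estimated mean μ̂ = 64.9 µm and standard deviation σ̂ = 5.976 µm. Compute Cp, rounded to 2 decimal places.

0.92

Cp = (USL − LSL) / (6σ̂) = (81.3 − 48.2) / (6 × 5.976) = 33.1000 / 35.8560 = 0.9231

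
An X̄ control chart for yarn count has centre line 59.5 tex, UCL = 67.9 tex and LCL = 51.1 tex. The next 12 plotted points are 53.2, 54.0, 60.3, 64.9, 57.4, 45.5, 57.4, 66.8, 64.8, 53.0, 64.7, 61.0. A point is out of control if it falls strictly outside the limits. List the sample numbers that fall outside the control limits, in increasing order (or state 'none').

6

Compare each point to [51.1, 67.9]: sample 6 = 45.5 < LCL.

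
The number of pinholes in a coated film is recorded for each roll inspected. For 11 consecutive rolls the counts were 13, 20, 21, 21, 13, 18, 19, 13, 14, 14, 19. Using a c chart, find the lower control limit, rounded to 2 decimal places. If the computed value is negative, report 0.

4.52

c̄ = (13 + 20 + 21 + 21 + 13 + 18 + 19 + 13 + 14 + 14 + 19) / 11 = 185 / 11 = 16.8182
LCL = c̄ − 3√c̄ = 16.8182 − 3 × 4.1010 = 4.5152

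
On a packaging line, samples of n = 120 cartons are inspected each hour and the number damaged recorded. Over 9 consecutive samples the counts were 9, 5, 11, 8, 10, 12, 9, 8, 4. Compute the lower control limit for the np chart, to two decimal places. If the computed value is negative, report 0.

p̄ = Σdᵢ / (k·n) = 76 / (9 × 120) = 0.07037
LCL = np̄ − 3·√(np̄(1−p̄)) = 8.4444 − 3 × 2.8018 = 0.0390

0.04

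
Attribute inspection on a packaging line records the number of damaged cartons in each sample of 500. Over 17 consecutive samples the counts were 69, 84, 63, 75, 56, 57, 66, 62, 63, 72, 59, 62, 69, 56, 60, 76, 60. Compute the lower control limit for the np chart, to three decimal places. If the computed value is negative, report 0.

p̄ = Σdᵢ / (k·n) = 1109 / (17 × 500) = 0.13047
LCL = np̄ − 3·√(np̄(1−p̄)) = 65.2353 − 3 × 7.5315 = 42.6407

42.641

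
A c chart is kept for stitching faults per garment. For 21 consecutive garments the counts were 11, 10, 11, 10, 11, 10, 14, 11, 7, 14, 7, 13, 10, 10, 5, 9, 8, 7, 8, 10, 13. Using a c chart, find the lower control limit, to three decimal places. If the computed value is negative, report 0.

0.488

c̄ = (11 + 10 + 11 + 10 + 11 + 10 + 14 + 11 + 7 + 14 + 7 + 13 + 10 + 10 + 5 + 9 + 8 + 7 + 8 + 10 + 13) / 21 = 209 / 21 = 9.9524
LCL = c̄ − 3√c̄ = 9.9524 − 3 × 3.1547 = 0.4882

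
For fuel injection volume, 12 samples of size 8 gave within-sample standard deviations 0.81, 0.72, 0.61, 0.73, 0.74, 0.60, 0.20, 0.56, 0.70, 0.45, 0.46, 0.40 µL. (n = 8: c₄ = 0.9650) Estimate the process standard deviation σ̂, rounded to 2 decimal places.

0.60

s̄ = (0.81 + 0.72 + 0.61 + 0.73 + 0.74 + 0.60 + 0.20 + 0.56 + 0.70 + 0.45 + 0.46 + 0.40) / 12 = 0.5817
σ̂ = s̄ / c₄ = 0.5817 / 0.9650 = 0.6028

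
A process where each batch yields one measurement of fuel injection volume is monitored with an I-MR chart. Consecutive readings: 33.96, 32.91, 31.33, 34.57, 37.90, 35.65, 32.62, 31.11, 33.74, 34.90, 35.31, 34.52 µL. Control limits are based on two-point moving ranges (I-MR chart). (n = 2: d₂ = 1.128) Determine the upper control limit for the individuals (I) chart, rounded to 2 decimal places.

X̄ = (33.96 + 32.91 + 31.33 + 34.57 + 37.90 + 35.65 + 32.62 + 31.11 + 33.74 + 34.90 + 35.31 + 34.52) / 12 = 34.0433
Moving ranges: 1.05, 1.58, 3.24, 3.33, 2.25, 3.03, 1.51, 2.63, 1.16, 0.41, 0.79; M̄R̄ = 20.9800 / 11 = 1.9073
UCL = X̄ + 3·M̄R̄/d₂ = 34.0433 + 3 × 1.9073 / 1.128 = 39.1159

39.12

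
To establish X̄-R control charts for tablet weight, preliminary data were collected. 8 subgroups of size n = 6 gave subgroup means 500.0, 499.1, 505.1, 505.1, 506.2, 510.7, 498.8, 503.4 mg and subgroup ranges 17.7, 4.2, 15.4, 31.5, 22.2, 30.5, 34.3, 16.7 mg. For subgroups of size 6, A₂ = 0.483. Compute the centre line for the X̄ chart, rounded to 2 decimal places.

503.55

X̄̄ = (500.0 + 499.1 + 505.1 + 505.1 + 506.2 + 510.7 + 498.8 + 503.4) / 8 = 4028.4000 / 8 = 503.5500
CL = X̄̄ = 503.5500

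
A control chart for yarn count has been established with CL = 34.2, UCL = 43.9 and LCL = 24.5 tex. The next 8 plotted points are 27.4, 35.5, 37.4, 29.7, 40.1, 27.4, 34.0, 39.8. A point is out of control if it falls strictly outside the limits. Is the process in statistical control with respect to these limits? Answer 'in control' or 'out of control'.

in control

All 8 points lie within [24.5, 43.9].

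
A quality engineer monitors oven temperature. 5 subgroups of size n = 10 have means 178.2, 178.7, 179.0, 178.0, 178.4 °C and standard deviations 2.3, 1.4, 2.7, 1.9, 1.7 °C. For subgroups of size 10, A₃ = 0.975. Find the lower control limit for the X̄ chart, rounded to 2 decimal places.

X̄̄ = (178.2 + 178.7 + 179.0 + 178.0 + 178.4) / 5 = 178.4600
s̄ = (2.3 + 1.4 + 2.7 + 1.9 + 1.7) / 5 = 2.0000
LCL = X̄̄ − A₃·s̄ = 178.4600 − 0.975 × 2.0000 = 176.5100

176.51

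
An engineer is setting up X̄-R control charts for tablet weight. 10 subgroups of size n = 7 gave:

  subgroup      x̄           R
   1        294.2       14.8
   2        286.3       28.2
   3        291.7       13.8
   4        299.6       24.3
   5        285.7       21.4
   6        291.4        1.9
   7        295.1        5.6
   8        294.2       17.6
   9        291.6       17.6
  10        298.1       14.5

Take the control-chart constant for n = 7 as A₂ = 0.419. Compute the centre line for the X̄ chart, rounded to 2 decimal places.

292.79

X̄̄ = (294.2 + 286.3 + 291.7 + 299.6 + 285.7 + 291.4 + 295.1 + 294.2 + 291.6 + 298.1) / 10 = 2927.9000 / 10 = 292.7900
CL = X̄̄ = 292.7900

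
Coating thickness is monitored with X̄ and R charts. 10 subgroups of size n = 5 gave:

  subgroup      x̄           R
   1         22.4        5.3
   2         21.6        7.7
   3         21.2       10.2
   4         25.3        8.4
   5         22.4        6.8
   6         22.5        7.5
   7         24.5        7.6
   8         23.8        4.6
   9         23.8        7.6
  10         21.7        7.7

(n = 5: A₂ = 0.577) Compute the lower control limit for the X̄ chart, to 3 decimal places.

18.685

X̄̄ = (22.4 + 21.6 + 21.2 + 25.3 + 22.4 + 22.5 + 24.5 + 23.8 + 23.8 + 21.7) / 10 = 229.2000 / 10 = 22.9200
R̄ = (5.3 + 7.7 + 10.2 + 8.4 + 6.8 + 7.5 + 7.6 + 4.6 + 7.6 + 7.7) / 10 = 73.4000 / 10 = 7.3400
LCL = X̄̄ − A₂·R̄ = 22.9200 − 0.577 × 7.3400 = 18.6848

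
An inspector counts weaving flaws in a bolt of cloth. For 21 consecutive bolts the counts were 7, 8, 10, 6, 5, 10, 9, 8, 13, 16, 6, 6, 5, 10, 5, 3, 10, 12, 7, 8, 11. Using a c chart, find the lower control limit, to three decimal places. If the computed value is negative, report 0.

0.000

c̄ = (7 + 8 + 10 + 6 + 5 + 10 + 9 + 8 + 13 + 16 + 6 + 6 + 5 + 10 + 5 + 3 + 10 + 12 + 7 + 8 + 11) / 21 = 175 / 21 = 8.3333
LCL = c̄ − 3√c̄ = 8.3333 − 3 × 2.8868 = -0.3269 → 0 (cannot be negative)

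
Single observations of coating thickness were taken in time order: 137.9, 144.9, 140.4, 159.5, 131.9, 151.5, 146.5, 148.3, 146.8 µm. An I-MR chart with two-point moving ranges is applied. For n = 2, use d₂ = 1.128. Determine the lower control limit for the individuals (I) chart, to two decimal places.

X̄ = (137.9 + 144.9 + 140.4 + 159.5 + 131.9 + 151.5 + 146.5 + 148.3 + 146.8) / 9 = 145.3000
Moving ranges: 7.0, 4.5, 19.1, 27.6, 19.6, 5.0, 1.8, 1.5; M̄R̄ = 86.1000 / 8 = 10.7625
LCL = X̄ − 3·M̄R̄/d₂ = 145.3000 − 3 × 10.7625 / 1.128 = 116.6763

116.68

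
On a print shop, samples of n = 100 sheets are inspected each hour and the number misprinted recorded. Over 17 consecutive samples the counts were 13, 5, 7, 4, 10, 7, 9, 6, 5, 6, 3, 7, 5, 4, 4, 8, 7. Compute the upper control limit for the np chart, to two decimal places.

p̄ = Σdᵢ / (k·n) = 110 / (17 × 100) = 0.06471
UCL = np̄ + 3·√(np̄(1−p̄)) = 6.4706 + 3 × √(6.4706×0.93529) = 6.4706 + 3 × 2.4601 = 13.8508

13.85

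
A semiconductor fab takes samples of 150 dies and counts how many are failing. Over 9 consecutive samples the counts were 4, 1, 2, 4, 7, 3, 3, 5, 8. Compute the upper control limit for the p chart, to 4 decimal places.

p̄ = Σdᵢ / (k·n) = 37 / (9 × 150) = 0.02741
UCL = p̄ + 3·√(p̄(1−p̄)/n) = 0.02741 + 3 × √(0.02741×0.97259/150) = 0.02741 + 3 × 0.01333 = 0.06740

0.0674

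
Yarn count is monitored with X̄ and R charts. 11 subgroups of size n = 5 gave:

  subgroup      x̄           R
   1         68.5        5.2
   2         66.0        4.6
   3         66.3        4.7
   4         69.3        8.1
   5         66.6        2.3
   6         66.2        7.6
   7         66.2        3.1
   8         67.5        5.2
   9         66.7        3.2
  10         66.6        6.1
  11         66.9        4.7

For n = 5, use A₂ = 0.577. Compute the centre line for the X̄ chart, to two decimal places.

66.98

X̄̄ = (68.5 + 66.0 + 66.3 + 69.3 + 66.6 + 66.2 + 66.2 + 67.5 + 66.7 + 66.6 + 66.9) / 11 = 736.8000 / 11 = 66.9818
CL = X̄̄ = 66.9818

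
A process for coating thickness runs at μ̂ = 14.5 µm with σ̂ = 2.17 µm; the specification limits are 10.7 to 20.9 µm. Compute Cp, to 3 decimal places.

0.783

Cp = (USL − LSL) / (6σ̂) = (20.9 − 10.7) / (6 × 2.17) = 10.2000 / 13.0200 = 0.7834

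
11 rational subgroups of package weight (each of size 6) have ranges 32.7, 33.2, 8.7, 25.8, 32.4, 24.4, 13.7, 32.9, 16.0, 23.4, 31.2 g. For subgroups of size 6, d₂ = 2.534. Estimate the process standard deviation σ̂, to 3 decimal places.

R̄ = (32.7 + 33.2 + 8.7 + 25.8 + 32.4 + 24.4 + 13.7 + 32.9 + 16.0 + 23.4 + 31.2) / 11 = 24.9455
σ̂ = R̄ / d₂ = 24.9455 / 2.534 = 9.8443

9.844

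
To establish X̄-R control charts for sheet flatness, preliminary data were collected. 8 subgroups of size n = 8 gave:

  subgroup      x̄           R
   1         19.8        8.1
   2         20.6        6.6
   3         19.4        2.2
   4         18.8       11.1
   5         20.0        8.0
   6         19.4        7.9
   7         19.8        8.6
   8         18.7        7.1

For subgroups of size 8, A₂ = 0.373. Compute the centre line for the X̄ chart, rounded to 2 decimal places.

X̄̄ = (19.8 + 20.6 + 19.4 + 18.8 + 20.0 + 19.4 + 19.8 + 18.7) / 8 = 156.5000 / 8 = 19.5625
CL = X̄̄ = 19.5625

19.56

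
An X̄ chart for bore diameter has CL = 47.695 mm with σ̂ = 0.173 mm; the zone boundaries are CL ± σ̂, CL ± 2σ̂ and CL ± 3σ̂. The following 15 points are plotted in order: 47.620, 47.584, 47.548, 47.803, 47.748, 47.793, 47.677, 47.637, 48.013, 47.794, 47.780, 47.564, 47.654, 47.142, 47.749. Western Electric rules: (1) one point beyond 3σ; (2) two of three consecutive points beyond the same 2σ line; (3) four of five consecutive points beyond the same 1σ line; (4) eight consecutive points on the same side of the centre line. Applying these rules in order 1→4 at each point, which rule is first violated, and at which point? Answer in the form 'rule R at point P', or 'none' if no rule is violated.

rule 1 at point 14

Zone of each point (C = within 1σ̂, B = 1σ̂–2σ̂, A = 2σ̂–3σ̂, * = beyond 3σ̂; sign = side of CL): 1:-C, 2:-C, 3:-C, 4:+C, 5:+C, 6:+C, 7:-C, 8:-C, 9:+B, 10:+C, 11:+C, 12:-C, 13:-C, 14:-*, 15:+C
Rule 1 (one point beyond the 3σ limits) is satisfied at point 14.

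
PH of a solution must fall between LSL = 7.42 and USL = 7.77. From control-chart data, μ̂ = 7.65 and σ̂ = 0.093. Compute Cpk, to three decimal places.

Cpu = (USL − μ̂) / (3σ̂) = (7.77 − 7.65) / (3 × 0.093) = 0.4301; Cpl = (μ̂ − LSL) / (3σ̂) = (7.65 − 7.42) / (3 × 0.093) = 0.8244; Cpk = min(Cpu, Cpl) = 0.4301

0.430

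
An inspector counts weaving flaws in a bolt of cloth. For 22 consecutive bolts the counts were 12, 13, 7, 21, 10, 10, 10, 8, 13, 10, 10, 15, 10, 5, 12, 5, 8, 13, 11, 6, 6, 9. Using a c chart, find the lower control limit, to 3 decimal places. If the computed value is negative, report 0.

c̄ = (12 + 13 + 7 + 21 + 10 + 10 + 10 + 8 + 13 + 10 + 10 + 15 + 10 + 5 + 12 + 5 + 8 + 13 + 11 + 6 + 6 + 9) / 22 = 224 / 22 = 10.1818
LCL = c̄ − 3√c̄ = 10.1818 − 3 × 3.1909 = 0.6091

0.609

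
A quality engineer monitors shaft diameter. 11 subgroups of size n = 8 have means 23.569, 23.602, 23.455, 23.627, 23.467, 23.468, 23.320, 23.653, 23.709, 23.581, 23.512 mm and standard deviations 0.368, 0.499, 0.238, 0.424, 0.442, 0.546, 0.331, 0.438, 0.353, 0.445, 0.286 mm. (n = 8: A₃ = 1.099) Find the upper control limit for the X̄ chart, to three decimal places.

X̄̄ = (23.569 + 23.602 + 23.455 + 23.627 + 23.467 + 23.468 + 23.320 + 23.653 + 23.709 + 23.581 + 23.512) / 11 = 23.5421
s̄ = (0.368 + 0.499 + 0.238 + 0.424 + 0.442 + 0.546 + 0.331 + 0.438 + 0.353 + 0.445 + 0.286) / 11 = 0.3973
UCL = X̄̄ + A₃·s̄ = 23.5421 + 1.099 × 0.3973 = 23.9787

23.979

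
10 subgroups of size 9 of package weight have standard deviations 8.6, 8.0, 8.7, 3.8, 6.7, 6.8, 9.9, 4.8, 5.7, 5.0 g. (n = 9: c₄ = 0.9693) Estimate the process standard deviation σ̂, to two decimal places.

7.02

s̄ = (8.6 + 8.0 + 8.7 + 3.8 + 6.7 + 6.8 + 9.9 + 4.8 + 5.7 + 5.0) / 10 = 6.8000
σ̂ = s̄ / c₄ = 6.8000 / 0.9693 = 7.0154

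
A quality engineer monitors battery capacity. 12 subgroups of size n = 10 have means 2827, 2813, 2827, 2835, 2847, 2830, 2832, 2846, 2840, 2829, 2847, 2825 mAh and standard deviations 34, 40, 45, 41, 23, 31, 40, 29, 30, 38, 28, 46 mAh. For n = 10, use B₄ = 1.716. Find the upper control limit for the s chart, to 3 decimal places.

60.775

s̄ = (34 + 40 + 45 + 41 + 23 + 31 + 40 + 29 + 30 + 38 + 28 + 46) / 12 = 35.4167
UCL_s = B₄·s̄ = 1.716 × 35.4167 = 60.7750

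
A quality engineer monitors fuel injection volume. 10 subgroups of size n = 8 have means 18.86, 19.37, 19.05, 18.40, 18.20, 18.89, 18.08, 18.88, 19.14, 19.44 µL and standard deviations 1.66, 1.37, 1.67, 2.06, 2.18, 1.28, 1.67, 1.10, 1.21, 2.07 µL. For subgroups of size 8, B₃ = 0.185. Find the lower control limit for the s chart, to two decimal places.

0.30

s̄ = (1.66 + 1.37 + 1.67 + 2.06 + 2.18 + 1.28 + 1.67 + 1.10 + 1.21 + 2.07) / 10 = 1.6270
LCL_s = B₃·s̄ = 0.185 × 1.6270 = 0.3010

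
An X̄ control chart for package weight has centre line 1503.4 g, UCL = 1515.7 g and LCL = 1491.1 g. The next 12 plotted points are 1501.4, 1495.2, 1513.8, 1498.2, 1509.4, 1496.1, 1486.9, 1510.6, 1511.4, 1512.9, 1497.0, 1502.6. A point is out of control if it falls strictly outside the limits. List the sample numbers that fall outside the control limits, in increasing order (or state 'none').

7

Compare each point to [1491.1, 1515.7]: sample 7 = 1486.9 < LCL.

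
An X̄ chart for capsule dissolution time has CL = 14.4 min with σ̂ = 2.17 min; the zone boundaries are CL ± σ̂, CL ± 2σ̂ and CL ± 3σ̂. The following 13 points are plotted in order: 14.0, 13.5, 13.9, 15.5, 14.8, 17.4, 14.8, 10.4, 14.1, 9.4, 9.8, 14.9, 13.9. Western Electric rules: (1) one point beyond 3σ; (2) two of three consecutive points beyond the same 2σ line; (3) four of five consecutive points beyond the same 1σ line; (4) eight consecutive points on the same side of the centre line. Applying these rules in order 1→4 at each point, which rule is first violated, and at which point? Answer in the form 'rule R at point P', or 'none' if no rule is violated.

Zone of each point (C = within 1σ̂, B = 1σ̂–2σ̂, A = 2σ̂–3σ̂, * = beyond 3σ̂; sign = side of CL): 1:-C, 2:-C, 3:-C, 4:+C, 5:+C, 6:+B, 7:+C, 8:-B, 9:-C, 10:-A, 11:-A, 12:+C, 13:-C
Rule 2 (two of three consecutive points beyond the same 2σ limit) is satisfied at point 11.

rule 2 at point 11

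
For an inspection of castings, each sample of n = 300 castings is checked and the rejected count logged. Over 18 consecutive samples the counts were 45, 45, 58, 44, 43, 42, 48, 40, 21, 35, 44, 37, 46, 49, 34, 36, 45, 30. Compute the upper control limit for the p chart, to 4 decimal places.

p̄ = Σdᵢ / (k·n) = 742 / (18 × 300) = 0.13741
UCL = p̄ + 3·√(p̄(1−p̄)/n) = 0.13741 + 3 × √(0.13741×0.86259/300) = 0.13741 + 3 × 0.01988 = 0.19704

0.1970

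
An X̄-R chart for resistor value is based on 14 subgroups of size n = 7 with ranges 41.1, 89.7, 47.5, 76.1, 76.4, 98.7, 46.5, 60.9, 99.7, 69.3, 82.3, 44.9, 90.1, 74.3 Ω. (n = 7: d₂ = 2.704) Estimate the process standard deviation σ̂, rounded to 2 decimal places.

26.35

R̄ = (41.1 + 89.7 + 47.5 + 76.1 + 76.4 + 98.7 + 46.5 + 60.9 + 99.7 + 69.3 + 82.3 + 44.9 + 90.1 + 74.3) / 14 = 71.2500
σ̂ = R̄ / d₂ = 71.2500 / 2.704 = 26.3499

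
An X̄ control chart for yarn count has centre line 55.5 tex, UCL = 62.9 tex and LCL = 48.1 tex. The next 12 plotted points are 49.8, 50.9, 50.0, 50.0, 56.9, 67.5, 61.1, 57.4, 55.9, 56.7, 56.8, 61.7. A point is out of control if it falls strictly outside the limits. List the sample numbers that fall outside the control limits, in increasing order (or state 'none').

Compare each point to [48.1, 62.9]: sample 6 = 67.5 > UCL.

6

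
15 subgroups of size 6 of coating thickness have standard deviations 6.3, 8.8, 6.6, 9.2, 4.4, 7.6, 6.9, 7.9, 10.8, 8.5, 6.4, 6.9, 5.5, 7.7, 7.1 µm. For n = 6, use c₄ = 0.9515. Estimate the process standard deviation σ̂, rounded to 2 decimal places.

7.75

s̄ = (6.3 + 8.8 + 6.6 + 9.2 + 4.4 + 7.6 + 6.9 + 7.9 + 10.8 + 8.5 + 6.4 + 6.9 + 5.5 + 7.7 + 7.1) / 15 = 7.3733
σ̂ = s̄ / c₄ = 7.3733 / 0.9515 = 7.7492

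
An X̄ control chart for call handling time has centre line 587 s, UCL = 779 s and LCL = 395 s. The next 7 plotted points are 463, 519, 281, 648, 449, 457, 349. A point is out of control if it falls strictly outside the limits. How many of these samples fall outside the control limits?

2

Compare each point to [395, 779]: sample 3 = 281 < LCL; sample 7 = 349 < LCL.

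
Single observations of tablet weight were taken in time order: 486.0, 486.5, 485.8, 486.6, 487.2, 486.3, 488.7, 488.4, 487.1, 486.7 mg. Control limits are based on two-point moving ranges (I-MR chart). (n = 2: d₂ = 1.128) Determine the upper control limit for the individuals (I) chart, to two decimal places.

X̄ = (486.0 + 486.5 + 485.8 + 486.6 + 487.2 + 486.3 + 488.7 + 488.4 + 487.1 + 486.7) / 10 = 486.9300
Moving ranges: 0.5, 0.7, 0.8, 0.6, 0.9, 2.4, 0.3, 1.3, 0.4; M̄R̄ = 7.9000 / 9 = 0.8778
UCL = X̄ + 3·M̄R̄/d₂ = 486.9300 + 3 × 0.8778 / 1.128 = 489.2645

489.26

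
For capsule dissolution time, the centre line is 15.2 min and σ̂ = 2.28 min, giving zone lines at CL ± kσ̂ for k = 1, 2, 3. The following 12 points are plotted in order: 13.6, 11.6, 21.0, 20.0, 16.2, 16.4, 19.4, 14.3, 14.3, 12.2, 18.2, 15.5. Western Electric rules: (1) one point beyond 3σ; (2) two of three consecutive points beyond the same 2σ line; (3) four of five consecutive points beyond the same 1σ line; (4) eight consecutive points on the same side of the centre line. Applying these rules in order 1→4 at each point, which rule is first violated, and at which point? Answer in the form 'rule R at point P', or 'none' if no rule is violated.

rule 2 at point 4

Zone of each point (C = within 1σ̂, B = 1σ̂–2σ̂, A = 2σ̂–3σ̂, * = beyond 3σ̂; sign = side of CL): 1:-C, 2:-B, 3:+A, 4:+A, 5:+C, 6:+C, 7:+B, 8:-C, 9:-C, 10:-B, 11:+B, 12:+C
Rule 2 (two of three consecutive points beyond the same 2σ limit) is satisfied at point 4.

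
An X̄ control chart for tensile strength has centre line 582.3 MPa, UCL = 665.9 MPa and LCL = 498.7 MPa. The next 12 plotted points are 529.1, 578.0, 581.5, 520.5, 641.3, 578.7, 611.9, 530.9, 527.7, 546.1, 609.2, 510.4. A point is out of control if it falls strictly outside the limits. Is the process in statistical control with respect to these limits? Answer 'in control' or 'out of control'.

in control

All 12 points lie within [498.7, 665.9].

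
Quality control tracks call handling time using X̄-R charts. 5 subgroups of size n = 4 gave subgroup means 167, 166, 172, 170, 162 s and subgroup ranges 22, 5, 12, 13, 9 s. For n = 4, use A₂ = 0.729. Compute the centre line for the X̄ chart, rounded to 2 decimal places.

167.40

X̄̄ = (167 + 166 + 172 + 170 + 162) / 5 = 837.0000 / 5 = 167.4000
CL = X̄̄ = 167.4000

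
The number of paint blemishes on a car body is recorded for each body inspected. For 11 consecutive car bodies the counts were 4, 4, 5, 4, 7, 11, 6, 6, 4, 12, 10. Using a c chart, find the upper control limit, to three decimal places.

14.365

c̄ = (4 + 4 + 5 + 4 + 7 + 11 + 6 + 6 + 4 + 12 + 10) / 11 = 73 / 11 = 6.6364
UCL = c̄ + 3√c̄ = 6.6364 + 3 × √6.6364 = 6.6364 + 3 × 2.5761 = 14.3647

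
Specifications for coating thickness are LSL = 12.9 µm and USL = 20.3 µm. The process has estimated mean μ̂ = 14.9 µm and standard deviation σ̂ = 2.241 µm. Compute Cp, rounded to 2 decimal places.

Cp = (USL − LSL) / (6σ̂) = (20.3 − 12.9) / (6 × 2.241) = 7.4000 / 13.4460 = 0.5503

0.55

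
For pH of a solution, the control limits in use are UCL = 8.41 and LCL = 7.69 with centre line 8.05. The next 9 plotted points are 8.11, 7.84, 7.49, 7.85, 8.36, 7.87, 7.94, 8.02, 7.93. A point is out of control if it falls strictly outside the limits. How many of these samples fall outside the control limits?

1

Compare each point to [7.69, 8.41]: sample 3 = 7.49 < LCL.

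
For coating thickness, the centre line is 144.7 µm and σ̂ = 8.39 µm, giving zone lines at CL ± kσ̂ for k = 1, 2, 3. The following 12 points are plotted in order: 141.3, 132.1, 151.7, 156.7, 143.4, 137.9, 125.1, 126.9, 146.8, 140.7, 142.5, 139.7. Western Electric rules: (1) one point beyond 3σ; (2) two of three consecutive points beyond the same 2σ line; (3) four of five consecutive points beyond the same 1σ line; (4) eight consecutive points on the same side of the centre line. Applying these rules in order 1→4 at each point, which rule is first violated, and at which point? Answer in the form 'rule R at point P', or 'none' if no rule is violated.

Zone of each point (C = within 1σ̂, B = 1σ̂–2σ̂, A = 2σ̂–3σ̂, * = beyond 3σ̂; sign = side of CL): 1:-C, 2:-B, 3:+C, 4:+B, 5:-C, 6:-C, 7:-A, 8:-A, 9:+C, 10:-C, 11:-C, 12:-C
Rule 2 (two of three consecutive points beyond the same 2σ limit) is satisfied at point 8.

rule 2 at point 8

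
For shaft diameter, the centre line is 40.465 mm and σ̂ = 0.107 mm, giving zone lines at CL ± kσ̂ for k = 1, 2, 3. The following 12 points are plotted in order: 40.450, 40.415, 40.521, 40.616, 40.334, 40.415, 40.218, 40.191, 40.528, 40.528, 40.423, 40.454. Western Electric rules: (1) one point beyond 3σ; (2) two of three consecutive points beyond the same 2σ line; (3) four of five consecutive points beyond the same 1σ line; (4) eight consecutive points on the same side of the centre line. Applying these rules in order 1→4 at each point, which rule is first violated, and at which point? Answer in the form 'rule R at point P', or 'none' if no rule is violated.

Zone of each point (C = within 1σ̂, B = 1σ̂–2σ̂, A = 2σ̂–3σ̂, * = beyond 3σ̂; sign = side of CL): 1:-C, 2:-C, 3:+C, 4:+B, 5:-B, 6:-C, 7:-A, 8:-A, 9:+C, 10:+C, 11:-C, 12:-C
Rule 2 (two of three consecutive points beyond the same 2σ limit) is satisfied at point 8.

rule 2 at point 8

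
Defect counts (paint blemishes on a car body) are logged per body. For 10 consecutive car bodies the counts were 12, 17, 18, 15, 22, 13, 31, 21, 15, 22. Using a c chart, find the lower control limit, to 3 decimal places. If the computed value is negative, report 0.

5.662

c̄ = (12 + 17 + 18 + 15 + 22 + 13 + 31 + 21 + 15 + 22) / 10 = 186 / 10 = 18.6000
LCL = c̄ − 3√c̄ = 18.6000 − 3 × 4.3128 = 5.6617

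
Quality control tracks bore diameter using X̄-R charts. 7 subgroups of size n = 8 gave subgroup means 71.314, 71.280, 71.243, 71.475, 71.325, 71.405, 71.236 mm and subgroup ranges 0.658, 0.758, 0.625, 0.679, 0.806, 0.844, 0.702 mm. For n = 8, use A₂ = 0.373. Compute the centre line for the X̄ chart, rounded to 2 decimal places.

71.33

X̄̄ = (71.314 + 71.280 + 71.243 + 71.475 + 71.325 + 71.405 + 71.236) / 7 = 499.2780 / 7 = 71.3254
CL = X̄̄ = 71.3254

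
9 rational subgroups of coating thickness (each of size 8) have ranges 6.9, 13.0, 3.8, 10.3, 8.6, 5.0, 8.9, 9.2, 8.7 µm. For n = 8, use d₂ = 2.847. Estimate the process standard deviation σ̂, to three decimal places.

R̄ = (6.9 + 13.0 + 3.8 + 10.3 + 8.6 + 5.0 + 8.9 + 9.2 + 8.7) / 9 = 8.2667
σ̂ = R̄ / d₂ = 8.2667 / 2.847 = 2.9036

2.904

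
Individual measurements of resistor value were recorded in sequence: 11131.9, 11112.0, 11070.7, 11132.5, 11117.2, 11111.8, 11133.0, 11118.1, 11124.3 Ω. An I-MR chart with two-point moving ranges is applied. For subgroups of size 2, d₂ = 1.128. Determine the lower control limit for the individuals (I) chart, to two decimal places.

11055.00

X̄ = (11131.9 + 11112.0 + 11070.7 + 11132.5 + 11117.2 + 11111.8 + 11133.0 + 11118.1 + 11124.3) / 9 = 11116.8333
Moving ranges: 19.9, 41.3, 61.8, 15.3, 5.4, 21.2, 14.9, 6.2; M̄R̄ = 186.0000 / 8 = 23.2500
LCL = X̄ − 3·M̄R̄/d₂ = 11116.8333 − 3 × 23.2500 / 1.128 = 11054.9982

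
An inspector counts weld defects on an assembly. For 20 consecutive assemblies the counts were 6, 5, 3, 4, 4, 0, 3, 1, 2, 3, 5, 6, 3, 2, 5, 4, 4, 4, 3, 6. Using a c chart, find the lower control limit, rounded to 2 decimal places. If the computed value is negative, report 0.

c̄ = (6 + 5 + 3 + 4 + 4 + 0 + 3 + 1 + 2 + 3 + 5 + 6 + 3 + 2 + 5 + 4 + 4 + 4 + 3 + 6) / 20 = 73 / 20 = 3.6500
LCL = c̄ − 3√c̄ = 3.6500 − 3 × 1.9105 = -2.0815 → 0 (cannot be negative)

0.00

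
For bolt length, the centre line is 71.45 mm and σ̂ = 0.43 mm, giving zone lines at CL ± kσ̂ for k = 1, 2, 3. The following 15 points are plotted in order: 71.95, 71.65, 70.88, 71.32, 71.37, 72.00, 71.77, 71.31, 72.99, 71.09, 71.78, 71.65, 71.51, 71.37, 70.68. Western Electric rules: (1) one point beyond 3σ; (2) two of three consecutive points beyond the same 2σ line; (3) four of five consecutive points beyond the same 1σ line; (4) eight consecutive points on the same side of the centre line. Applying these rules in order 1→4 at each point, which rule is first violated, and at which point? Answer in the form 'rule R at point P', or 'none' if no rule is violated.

rule 1 at point 9

Zone of each point (C = within 1σ̂, B = 1σ̂–2σ̂, A = 2σ̂–3σ̂, * = beyond 3σ̂; sign = side of CL): 1:+B, 2:+C, 3:-B, 4:-C, 5:-C, 6:+B, 7:+C, 8:-C, 9:+*, 10:-C, 11:+C, 12:+C, 13:+C, 14:-C, 15:-B
Rule 1 (one point beyond the 3σ limits) is satisfied at point 9.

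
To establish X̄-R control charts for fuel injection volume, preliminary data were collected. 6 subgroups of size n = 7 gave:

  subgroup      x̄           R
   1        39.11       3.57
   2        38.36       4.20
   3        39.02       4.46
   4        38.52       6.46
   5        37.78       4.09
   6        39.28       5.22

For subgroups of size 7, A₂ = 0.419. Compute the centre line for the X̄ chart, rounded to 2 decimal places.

38.68

X̄̄ = (39.11 + 38.36 + 39.02 + 38.52 + 37.78 + 39.28) / 6 = 232.0700 / 6 = 38.6783
CL = X̄̄ = 38.6783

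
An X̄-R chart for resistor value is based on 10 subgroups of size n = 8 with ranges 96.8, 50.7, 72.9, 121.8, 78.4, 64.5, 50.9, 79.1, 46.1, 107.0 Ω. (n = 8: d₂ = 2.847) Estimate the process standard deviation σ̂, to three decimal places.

26.983

R̄ = (96.8 + 50.7 + 72.9 + 121.8 + 78.4 + 64.5 + 50.9 + 79.1 + 46.1 + 107.0) / 10 = 76.8200
σ̂ = R̄ / d₂ = 76.8200 / 2.847 = 26.9828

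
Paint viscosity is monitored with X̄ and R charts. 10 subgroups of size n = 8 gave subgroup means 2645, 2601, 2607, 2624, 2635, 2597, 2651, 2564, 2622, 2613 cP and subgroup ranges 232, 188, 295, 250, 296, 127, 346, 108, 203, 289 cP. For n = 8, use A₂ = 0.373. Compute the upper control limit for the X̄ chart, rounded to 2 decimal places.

X̄̄ = (2645 + 2601 + 2607 + 2624 + 2635 + 2597 + 2651 + 2564 + 2622 + 2613) / 10 = 26159.0000 / 10 = 2615.9000
R̄ = (232 + 188 + 295 + 250 + 296 + 127 + 346 + 108 + 203 + 289) / 10 = 2334.0000 / 10 = 233.4000
UCL = X̄̄ + A₂·R̄ = 2615.9000 + 0.373 × 233.4000 = 2702.9582

2702.96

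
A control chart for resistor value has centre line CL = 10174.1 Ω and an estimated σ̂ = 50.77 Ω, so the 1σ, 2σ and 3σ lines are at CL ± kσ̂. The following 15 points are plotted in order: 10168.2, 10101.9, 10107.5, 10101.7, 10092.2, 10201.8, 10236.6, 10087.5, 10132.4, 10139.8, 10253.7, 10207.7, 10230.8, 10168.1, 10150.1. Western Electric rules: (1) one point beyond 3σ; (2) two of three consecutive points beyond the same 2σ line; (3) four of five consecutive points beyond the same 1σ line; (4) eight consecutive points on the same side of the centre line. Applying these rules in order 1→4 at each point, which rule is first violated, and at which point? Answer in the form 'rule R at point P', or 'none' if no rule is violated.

Zone of each point (C = within 1σ̂, B = 1σ̂–2σ̂, A = 2σ̂–3σ̂, * = beyond 3σ̂; sign = side of CL): 1:-C, 2:-B, 3:-B, 4:-B, 5:-B, 6:+C, 7:+B, 8:-B, 9:-C, 10:-C, 11:+B, 12:+C, 13:+B, 14:-C, 15:-C
Rule 3 (four of five consecutive points beyond the same 1σ limit) is satisfied at point 5.

rule 3 at point 5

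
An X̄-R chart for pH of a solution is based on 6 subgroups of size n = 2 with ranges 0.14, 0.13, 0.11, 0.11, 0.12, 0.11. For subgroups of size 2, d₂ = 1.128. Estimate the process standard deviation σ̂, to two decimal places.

R̄ = (0.14 + 0.13 + 0.11 + 0.11 + 0.12 + 0.11) / 6 = 0.1200
σ̂ = R̄ / d₂ = 0.1200 / 1.128 = 0.1064

0.11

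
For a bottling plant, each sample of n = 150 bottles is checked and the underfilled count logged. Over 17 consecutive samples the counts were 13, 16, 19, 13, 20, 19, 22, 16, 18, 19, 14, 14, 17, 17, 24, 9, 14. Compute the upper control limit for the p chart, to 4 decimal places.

0.1884

p̄ = Σdᵢ / (k·n) = 284 / (17 × 150) = 0.11137
UCL = p̄ + 3·√(p̄(1−p̄)/n) = 0.11137 + 3 × √(0.11137×0.88863/150) = 0.11137 + 3 × 0.02569 = 0.18843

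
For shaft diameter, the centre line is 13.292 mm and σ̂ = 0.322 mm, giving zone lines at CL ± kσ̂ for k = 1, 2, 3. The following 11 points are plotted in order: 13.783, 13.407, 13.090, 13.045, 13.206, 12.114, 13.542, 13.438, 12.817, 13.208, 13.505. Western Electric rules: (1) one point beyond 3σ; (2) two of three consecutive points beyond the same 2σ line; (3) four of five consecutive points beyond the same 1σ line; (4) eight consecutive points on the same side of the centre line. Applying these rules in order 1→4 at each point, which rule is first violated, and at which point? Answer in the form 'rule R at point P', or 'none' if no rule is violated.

rule 1 at point 6

Zone of each point (C = within 1σ̂, B = 1σ̂–2σ̂, A = 2σ̂–3σ̂, * = beyond 3σ̂; sign = side of CL): 1:+B, 2:+C, 3:-C, 4:-C, 5:-C, 6:-*, 7:+C, 8:+C, 9:-B, 10:-C, 11:+C
Rule 1 (one point beyond the 3σ limits) is satisfied at point 6.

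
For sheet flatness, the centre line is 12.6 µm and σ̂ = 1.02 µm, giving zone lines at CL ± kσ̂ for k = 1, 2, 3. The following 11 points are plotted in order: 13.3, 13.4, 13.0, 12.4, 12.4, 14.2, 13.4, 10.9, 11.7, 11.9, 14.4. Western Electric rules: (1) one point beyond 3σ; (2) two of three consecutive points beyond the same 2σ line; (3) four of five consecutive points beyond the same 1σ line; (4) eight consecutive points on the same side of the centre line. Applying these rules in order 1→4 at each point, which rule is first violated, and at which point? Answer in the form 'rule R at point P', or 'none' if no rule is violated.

Zone of each point (C = within 1σ̂, B = 1σ̂–2σ̂, A = 2σ̂–3σ̂, * = beyond 3σ̂; sign = side of CL): 1:+C, 2:+C, 3:+C, 4:-C, 5:-C, 6:+B, 7:+C, 8:-B, 9:-C, 10:-C, 11:+B
No rule fires across all 11 points.

none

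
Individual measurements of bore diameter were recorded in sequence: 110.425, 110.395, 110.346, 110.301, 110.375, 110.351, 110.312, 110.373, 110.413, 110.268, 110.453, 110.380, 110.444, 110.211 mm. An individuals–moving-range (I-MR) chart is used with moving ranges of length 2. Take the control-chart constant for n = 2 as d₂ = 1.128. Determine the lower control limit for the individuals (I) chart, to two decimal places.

X̄ = (110.425 + 110.395 + 110.346 + 110.301 + 110.375 + 110.351 + 110.312 + 110.373 + 110.413 + 110.268 + 110.453 + 110.380 + 110.444 + 110.211) / 14 = 110.3605
Moving ranges: 0.030, 0.049, 0.045, 0.074, 0.024, 0.039, 0.061, 0.040, 0.145, 0.185, 0.073, 0.064, 0.233; M̄R̄ = 1.0620 / 13 = 0.0817
LCL = X̄ − 3·M̄R̄/d₂ = 110.3605 − 3 × 0.0817 / 1.128 = 110.1432

110.14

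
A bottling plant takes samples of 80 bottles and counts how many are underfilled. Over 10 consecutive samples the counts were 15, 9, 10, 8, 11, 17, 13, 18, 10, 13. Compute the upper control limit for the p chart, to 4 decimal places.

p̄ = Σdᵢ / (k·n) = 124 / (10 × 80) = 0.15500
UCL = p̄ + 3·√(p̄(1−p̄)/n) = 0.15500 + 3 × √(0.15500×0.84500/80) = 0.15500 + 3 × 0.04046 = 0.27639

0.2764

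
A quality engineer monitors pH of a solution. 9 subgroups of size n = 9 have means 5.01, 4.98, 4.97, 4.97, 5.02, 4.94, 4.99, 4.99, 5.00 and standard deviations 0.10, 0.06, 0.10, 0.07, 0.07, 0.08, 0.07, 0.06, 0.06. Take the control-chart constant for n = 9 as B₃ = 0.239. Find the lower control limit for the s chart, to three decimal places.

s̄ = (0.10 + 0.06 + 0.10 + 0.07 + 0.07 + 0.08 + 0.07 + 0.06 + 0.06) / 9 = 0.0744
LCL_s = B₃·s̄ = 0.239 × 0.0744 = 0.0178

0.018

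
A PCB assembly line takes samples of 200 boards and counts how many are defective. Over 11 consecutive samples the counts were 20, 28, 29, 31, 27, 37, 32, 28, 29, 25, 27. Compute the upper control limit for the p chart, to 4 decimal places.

0.2164

p̄ = Σdᵢ / (k·n) = 313 / (11 × 200) = 0.14227
UCL = p̄ + 3·√(p̄(1−p̄)/n) = 0.14227 + 3 × √(0.14227×0.85773/200) = 0.14227 + 3 × 0.02470 = 0.21638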